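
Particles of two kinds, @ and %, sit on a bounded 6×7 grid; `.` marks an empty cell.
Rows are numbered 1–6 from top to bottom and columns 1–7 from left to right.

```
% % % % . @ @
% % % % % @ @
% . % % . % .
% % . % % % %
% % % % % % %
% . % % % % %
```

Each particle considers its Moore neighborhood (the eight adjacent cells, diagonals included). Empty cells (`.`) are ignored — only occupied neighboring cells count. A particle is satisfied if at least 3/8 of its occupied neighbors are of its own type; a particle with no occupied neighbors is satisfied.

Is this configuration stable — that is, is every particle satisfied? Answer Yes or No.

Row 1: (1,1)% 3/3 ok · (1,2)% 5/5 ok · (1,3)% 5/5 ok · (1,4)% 4/4 ok · (1,6)@ 3/4 ok · (1,7)@ 3/3 ok
Row 2: (2,1)% 4/4 ok · (2,2)% 7/7 ok · (2,3)% 7/7 ok · (2,4)% 6/6 ok · (2,5)% 4/6 ok · (2,6)@ 3/5 ok · (2,7)@ 3/4 ok
Row 3: (3,1)% 4/4 ok · (3,3)% 6/6 ok · (3,4)% 6/6 ok · (3,6)% 4/6 ok
Row 4: (4,1)% 4/4 ok · (4,2)% 6/6 ok · (4,4)% 6/6 ok · (4,5)% 7/7 ok · (4,6)% 6/6 ok · (4,7)% 4/4 ok
Row 5: (5,1)% 4/4 ok · (5,2)% 6/6 ok · (5,3)% 6/6 ok · (5,4)% 7/7 ok · (5,5)% 8/8 ok · (5,6)% 8/8 ok · (5,7)% 5/5 ok
Row 6: (6,1)% 2/2 ok · (6,3)% 4/4 ok · (6,4)% 5/5 ok · (6,5)% 5/5 ok · (6,6)% 5/5 ok · (6,7)% 3/3 ok
All meet the threshold, so the configuration is stable.

Yes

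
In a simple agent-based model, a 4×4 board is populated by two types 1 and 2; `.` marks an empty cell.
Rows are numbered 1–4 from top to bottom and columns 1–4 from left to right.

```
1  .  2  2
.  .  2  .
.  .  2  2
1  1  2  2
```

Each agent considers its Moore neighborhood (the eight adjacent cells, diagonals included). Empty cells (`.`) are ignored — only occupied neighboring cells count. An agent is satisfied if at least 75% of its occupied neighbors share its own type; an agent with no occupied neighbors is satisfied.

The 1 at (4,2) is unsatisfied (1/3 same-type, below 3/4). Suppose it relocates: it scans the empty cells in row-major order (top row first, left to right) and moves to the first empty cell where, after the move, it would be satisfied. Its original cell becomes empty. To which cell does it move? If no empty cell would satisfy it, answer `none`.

Vacating (4,2). Empty cells in order:
  (1,2): 1/3 same-type → still unsatisfied.
  (2,1): 1/1 same-type → satisfied — stop here.

(2,1)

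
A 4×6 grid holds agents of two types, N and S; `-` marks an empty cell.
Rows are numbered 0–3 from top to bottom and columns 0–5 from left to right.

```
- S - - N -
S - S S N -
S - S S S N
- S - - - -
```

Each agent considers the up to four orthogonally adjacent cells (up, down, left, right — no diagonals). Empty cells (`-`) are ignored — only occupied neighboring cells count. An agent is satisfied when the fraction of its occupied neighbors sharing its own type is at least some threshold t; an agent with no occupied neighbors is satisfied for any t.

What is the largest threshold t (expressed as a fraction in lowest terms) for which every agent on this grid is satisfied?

0/1

(0,1)S — no occupied neighbors
(0,4)N 1/1
(1,0)S 1/1
(1,2)S 2/2
(1,3)S 2/3
(1,4)N 1/3
(2,0)S 1/1
(2,2)S 2/2
(2,3)S 3/3
(2,4)S 1/3
(2,5)N 0/1
(3,1)S — no occupied neighbors
The smallest same-type fraction is 0/1 at (2,5), which reduces to 0/1. Any threshold above that leaves this agent unsatisfied.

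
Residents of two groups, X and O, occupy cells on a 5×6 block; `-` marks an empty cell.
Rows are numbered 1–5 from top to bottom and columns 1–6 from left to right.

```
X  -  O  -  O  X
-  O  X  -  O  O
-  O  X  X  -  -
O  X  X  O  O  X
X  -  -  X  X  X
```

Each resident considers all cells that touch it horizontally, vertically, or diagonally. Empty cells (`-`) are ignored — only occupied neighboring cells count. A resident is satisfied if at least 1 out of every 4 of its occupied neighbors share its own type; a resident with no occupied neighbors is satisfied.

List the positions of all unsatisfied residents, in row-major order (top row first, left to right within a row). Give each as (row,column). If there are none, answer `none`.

Row 1: (1,1)X 0/1 ✗ · (1,3)O 1/2 ✓ · (1,5)O 2/3 ✓ · (1,6)X 0/3 ✗
Row 2: (2,2)O 2/5 ✓ · (2,3)X 2/5 ✓ · (2,5)O 2/4 ✓ · (2,6)O 2/3 ✓
Row 3: (3,2)O 2/6 ✓ · (3,3)X 4/7 ✓ · (3,4)X 3/6 ✓
Row 4: (4,1)O 1/3 ✓ · (4,2)X 3/5 ✓ · (4,3)X 4/6 ✓ · (4,4)O 1/6 ✗ · (4,5)O 1/6 ✗ · (4,6)X 2/3 ✓
Row 5: (5,1)X 1/2 ✓ · (5,4)X 2/4 ✓ · (5,5)X 3/5 ✓ · (5,6)X 2/3 ✓

(1,1), (1,6), (4,4), (4,5)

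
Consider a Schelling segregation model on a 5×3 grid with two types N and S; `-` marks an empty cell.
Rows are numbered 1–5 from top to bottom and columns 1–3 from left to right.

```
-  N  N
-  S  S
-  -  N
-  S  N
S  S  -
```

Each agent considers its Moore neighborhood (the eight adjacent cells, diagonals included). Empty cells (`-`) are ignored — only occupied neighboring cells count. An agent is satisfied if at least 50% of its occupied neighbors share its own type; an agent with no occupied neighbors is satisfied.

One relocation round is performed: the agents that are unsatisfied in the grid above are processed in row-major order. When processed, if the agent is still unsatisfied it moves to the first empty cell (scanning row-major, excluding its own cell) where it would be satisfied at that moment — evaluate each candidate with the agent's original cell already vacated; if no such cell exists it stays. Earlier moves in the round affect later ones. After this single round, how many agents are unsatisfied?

Initially unsatisfied (in order): (1,2), (1,3), (2,2), (2,3), (3,3), (4,3).
  (1,2): no empty cell satisfies it; stays.
  (1,3) → (1,1).
  (2,2) → (1,3).
  (2,3) → (3,1).
  (3,3): now satisfied by earlier moves; stays.
  (4,3) → (2,1).
Resulting grid:
N N S
N - -
S - N
- S -
S S -
Unsatisfied now: (1,3), (3,3).

2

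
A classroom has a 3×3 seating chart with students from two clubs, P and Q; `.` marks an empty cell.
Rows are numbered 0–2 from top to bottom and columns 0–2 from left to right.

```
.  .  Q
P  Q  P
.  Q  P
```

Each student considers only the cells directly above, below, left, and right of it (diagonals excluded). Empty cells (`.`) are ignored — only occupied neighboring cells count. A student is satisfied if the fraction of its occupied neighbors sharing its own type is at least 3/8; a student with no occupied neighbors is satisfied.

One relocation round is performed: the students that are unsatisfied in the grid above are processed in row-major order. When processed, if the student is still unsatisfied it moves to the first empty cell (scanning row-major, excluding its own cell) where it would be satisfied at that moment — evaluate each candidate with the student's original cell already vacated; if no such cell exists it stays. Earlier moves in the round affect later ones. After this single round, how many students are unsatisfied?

0

Initially unsatisfied (in order): (0,2), (1,0), (1,1), (1,2).
  (0,2) → (0,1).
  (1,0) → (0,2).
  (1,1): now satisfied by earlier moves; stays.
  (1,2): now satisfied by earlier moves; stays.
Resulting grid:
. Q P
. Q P
. Q P
All satisfied now.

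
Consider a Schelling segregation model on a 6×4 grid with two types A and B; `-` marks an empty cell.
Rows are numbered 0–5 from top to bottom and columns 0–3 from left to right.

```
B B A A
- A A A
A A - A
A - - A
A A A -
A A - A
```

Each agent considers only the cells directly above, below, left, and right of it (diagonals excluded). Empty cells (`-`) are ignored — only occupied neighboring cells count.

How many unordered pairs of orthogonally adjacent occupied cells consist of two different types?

2

Scan each occupied cell's neighbors to the right and below so each pair is counted once.
Row 0: B(0,0)–B(0,1)= B(0,1)–A(0,2)≠ B(0,1)–A(1,1)≠ A(0,2)–A(0,3)= A(0,2)–A(1,2)= A(0,3)–A(1,3)=  → 2/6 unlike.
Row 1: A(1,1)–A(1,2)= A(1,1)–A(2,1)= A(1,2)–A(1,3)= A(1,3)–A(2,3)=  → 0/4 unlike.
Row 2: A(2,0)–A(2,1)= A(2,0)–A(3,0)= A(2,3)–A(3,3)=  → 0/3 unlike.
Row 3: A(3,0)–A(4,0)=  → 0/1 unlike.
Row 4: A(4,0)–A(4,1)= A(4,0)–A(5,0)= A(4,1)–A(4,2)= A(4,1)–A(5,1)=  → 0/4 unlike.
Row 5: A(5,0)–A(5,1)=  → 0/1 unlike.
Total adjacent occupied pairs: 19; unlike-type pairs: 2.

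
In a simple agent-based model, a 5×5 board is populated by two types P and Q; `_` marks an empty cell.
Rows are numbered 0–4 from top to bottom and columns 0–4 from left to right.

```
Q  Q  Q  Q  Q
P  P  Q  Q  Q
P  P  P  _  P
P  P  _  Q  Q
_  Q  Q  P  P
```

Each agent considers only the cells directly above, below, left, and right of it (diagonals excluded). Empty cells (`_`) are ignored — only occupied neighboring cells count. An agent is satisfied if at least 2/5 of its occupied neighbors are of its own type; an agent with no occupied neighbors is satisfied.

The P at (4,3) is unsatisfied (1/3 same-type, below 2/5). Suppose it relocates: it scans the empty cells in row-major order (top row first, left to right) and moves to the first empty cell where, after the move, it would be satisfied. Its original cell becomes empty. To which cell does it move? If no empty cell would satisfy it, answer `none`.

Vacating (4,3). Empty cells in order:
  (2,3): 2/4 same-type → satisfied — stop here.

(2,3)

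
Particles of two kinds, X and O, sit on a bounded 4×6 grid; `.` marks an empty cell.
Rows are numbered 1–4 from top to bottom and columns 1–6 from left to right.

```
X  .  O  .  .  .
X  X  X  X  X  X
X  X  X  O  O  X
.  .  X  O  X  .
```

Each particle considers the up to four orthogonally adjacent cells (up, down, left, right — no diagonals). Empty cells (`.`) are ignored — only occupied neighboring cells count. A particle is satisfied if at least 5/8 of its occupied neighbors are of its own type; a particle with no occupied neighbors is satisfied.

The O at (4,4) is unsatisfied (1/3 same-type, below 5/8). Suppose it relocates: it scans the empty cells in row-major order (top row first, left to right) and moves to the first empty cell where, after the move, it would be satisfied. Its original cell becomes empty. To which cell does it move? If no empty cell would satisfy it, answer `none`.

Vacating (4,4). Empty cells in order:
  (1,2): 1/3 same-type → still unsatisfied.
  (1,4): 1/2 same-type → still unsatisfied.
  (1,5): 0/1 same-type → still unsatisfied.
  (1,6): 0/1 same-type → still unsatisfied.
  (4,1): 0/1 same-type → still unsatisfied.
  (4,2): 0/2 same-type → still unsatisfied.
  (4,6): 0/2 same-type → still unsatisfied.

none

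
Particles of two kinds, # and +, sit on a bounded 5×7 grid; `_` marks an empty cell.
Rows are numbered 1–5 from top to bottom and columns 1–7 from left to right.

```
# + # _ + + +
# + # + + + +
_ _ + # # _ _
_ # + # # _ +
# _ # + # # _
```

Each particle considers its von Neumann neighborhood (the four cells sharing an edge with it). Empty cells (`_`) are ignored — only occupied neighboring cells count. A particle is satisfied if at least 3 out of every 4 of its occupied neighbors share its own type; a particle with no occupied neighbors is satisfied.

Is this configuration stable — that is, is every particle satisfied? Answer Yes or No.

No

(1,1)# 1/2 unhappy
(1,2)+ 1/3 unhappy
(1,3)# 1/2 unhappy
(1,5)+ 2/2 ok
(1,6)+ 3/3 ok
(1,7)+ 2/2 ok
(2,1)# 1/2 unhappy
(2,2)+ 1/3 unhappy
(2,3)# 1/4 unhappy
(2,4)+ 1/3 unhappy
(2,5)+ 3/4 ok
(2,6)+ 3/3 ok
(2,7)+ 2/2 ok
(3,3)+ 1/3 unhappy
(3,4)# 2/4 unhappy
(3,5)# 2/3 unhappy
(4,2)# 0/1 unhappy
(4,3)+ 1/4 unhappy
(4,4)# 2/4 unhappy
(4,5)# 3/3 ok
(4,7)+ 0/0 ok
(5,1)# 0/0 ok
(5,3)# 0/2 unhappy
(5,4)+ 0/3 unhappy
(5,5)# 2/3 unhappy
(5,6)# 1/1 ok
For instance (1,1) has only 1/2 same-type neighbors, below 3/4.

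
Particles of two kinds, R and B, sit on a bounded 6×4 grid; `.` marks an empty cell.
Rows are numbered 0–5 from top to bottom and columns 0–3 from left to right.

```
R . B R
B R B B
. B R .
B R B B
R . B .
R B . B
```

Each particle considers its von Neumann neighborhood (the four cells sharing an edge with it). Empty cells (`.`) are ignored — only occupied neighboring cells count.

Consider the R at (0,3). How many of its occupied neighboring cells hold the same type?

Occupied neighbors of (0,3): (1,3)=B, (0,2)=B.
Same type (R): 0 of 2.

0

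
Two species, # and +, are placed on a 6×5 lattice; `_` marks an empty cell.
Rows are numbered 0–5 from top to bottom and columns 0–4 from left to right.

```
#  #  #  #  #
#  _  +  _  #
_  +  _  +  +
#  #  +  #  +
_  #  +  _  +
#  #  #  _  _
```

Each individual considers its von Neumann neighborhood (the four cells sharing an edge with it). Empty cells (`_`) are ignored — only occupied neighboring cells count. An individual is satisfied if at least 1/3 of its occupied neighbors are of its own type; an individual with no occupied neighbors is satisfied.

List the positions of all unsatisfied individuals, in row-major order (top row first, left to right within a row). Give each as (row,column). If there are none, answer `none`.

(1,2), (2,1), (3,3)

(0,0)# 2/2 satisfied
(0,1)# 2/2 satisfied
(0,2)# 2/3 satisfied
(0,3)# 2/2 satisfied
(0,4)# 2/2 satisfied
(1,0)# 1/1 satisfied
(1,2)+ 0/1 not
(1,4)# 1/2 satisfied
(2,1)+ 0/1 not
(2,3)+ 1/2 satisfied
(2,4)+ 2/3 satisfied
(3,0)# 1/1 satisfied
(3,1)# 2/4 satisfied
(3,2)+ 1/3 satisfied
(3,3)# 0/3 not
(3,4)+ 2/3 satisfied
(4,1)# 2/3 satisfied
(4,2)+ 1/3 satisfied
(4,4)+ 1/1 satisfied
(5,0)# 1/1 satisfied
(5,1)# 3/3 satisfied
(5,2)# 1/2 satisfied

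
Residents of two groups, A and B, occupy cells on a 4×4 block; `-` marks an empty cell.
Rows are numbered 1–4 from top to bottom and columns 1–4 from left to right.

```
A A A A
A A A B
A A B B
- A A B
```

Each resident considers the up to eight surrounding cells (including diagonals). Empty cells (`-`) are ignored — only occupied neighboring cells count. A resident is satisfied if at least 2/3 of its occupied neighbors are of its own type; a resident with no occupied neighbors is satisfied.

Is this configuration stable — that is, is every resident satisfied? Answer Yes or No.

Row 1: (1,1)A 3/3 ok · (1,2)A 5/5 ok · (1,3)A 4/5 ok · (1,4)A 2/3 ok
Row 2: (2,1)A 5/5 ok · (2,2)A 7/8 ok · (2,3)A 5/8 unhappy · (2,4)B 2/5 unhappy
Row 3: (3,1)A 4/4 ok · (3,2)A 6/7 ok · (3,3)B 3/8 unhappy · (3,4)B 3/5 unhappy
Row 4: (4,2)A 3/4 ok · (4,3)A 2/5 unhappy · (4,4)B 2/3 ok
For instance (2,3) has only 5/8 same-type neighbors, below 2/3.

No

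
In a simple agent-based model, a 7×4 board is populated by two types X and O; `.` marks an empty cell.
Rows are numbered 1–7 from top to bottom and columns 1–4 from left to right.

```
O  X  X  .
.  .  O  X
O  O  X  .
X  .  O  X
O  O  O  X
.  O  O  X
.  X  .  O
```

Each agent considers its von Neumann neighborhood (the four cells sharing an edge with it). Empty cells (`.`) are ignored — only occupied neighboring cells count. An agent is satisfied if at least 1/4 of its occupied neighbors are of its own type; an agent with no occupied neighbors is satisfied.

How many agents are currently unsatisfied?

(1,1)O 0/1 ✗
(1,2)X 1/2 ✓
(1,3)X 1/2 ✓
(2,3)O 0/3 ✗
(2,4)X 0/1 ✗
(3,1)O 1/2 ✓
(3,2)O 1/2 ✓
(3,3)X 0/3 ✗
(4,1)X 0/2 ✗
(4,3)O 1/3 ✓
(4,4)X 1/2 ✓
(5,1)O 1/2 ✓
(5,2)O 3/3 ✓
(5,3)O 3/4 ✓
(5,4)X 2/3 ✓
(6,2)O 2/3 ✓
(6,3)O 2/3 ✓
(6,4)X 1/3 ✓
(7,2)X 0/1 ✗
(7,4)O 0/1 ✗
Unsatisfied: (1,1), (2,3), (2,4), (3,3), (4,1), (7,2), (7,4) — 7 in total.

7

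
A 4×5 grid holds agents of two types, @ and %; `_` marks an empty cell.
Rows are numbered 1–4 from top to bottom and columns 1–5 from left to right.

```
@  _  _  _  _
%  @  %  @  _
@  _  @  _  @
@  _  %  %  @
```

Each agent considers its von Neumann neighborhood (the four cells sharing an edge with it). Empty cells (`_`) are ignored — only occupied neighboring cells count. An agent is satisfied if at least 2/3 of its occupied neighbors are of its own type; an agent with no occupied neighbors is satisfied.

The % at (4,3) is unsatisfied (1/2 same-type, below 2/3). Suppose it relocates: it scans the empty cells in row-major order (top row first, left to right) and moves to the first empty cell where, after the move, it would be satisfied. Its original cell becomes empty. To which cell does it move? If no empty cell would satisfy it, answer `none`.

(1,3)

Vacating (4,3). Empty cells in order:
  (1,2): 0/2 same-type → still unsatisfied.
  (1,3): 1/1 same-type → satisfied — stop here.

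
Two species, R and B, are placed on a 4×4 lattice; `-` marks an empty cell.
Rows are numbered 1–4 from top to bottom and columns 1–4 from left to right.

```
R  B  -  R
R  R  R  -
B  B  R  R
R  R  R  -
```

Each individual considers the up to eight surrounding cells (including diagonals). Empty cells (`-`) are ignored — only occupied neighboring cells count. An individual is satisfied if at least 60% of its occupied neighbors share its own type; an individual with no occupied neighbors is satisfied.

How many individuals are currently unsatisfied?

(1,1)R 2/3 ✓
(1,2)B 0/4 ✗
(1,4)R 1/1 ✓
(2,1)R 2/5 ✗
(2,2)R 4/7 ✗
(2,3)R 4/6 ✓
(3,1)B 1/5 ✗
(3,2)B 1/8 ✗
(3,3)R 5/6 ✓
(3,4)R 3/3 ✓
(4,1)R 1/3 ✗
(4,2)R 3/5 ✓
(4,3)R 3/4 ✓
Unsatisfied: (1,2), (2,1), (2,2), (3,1), (3,2), (4,1) — 6 in total.

6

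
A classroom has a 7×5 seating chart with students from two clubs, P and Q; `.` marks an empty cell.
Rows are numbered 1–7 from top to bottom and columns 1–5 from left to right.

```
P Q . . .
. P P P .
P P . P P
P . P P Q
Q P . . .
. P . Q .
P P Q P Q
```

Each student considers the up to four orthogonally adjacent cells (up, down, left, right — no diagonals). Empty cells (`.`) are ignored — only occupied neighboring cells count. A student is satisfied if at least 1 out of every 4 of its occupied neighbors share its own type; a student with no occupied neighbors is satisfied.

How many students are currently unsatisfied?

Row 1: (1,1)P 0/1 not · (1,2)Q 0/2 not
Row 2: (2,2)P 2/3 satisfied · (2,3)P 2/2 satisfied · (2,4)P 2/2 satisfied
Row 3: (3,1)P 2/2 satisfied · (3,2)P 2/2 satisfied · (3,4)P 3/3 satisfied · (3,5)P 1/2 satisfied
Row 4: (4,1)P 1/2 satisfied · (4,3)P 1/1 satisfied · (4,4)P 2/3 satisfied · (4,5)Q 0/2 not
Row 5: (5,1)Q 0/2 not · (5,2)P 1/2 satisfied
Row 6: (6,2)P 2/2 satisfied · (6,4)Q 0/1 not
Row 7: (7,1)P 1/1 satisfied · (7,2)P 2/3 satisfied · (7,3)Q 0/2 not · (7,4)P 0/3 not · (7,5)Q 0/1 not
Unsatisfied: (1,1), (1,2), (4,5), (5,1), (6,4), (7,3), (7,4), (7,5) — 8 in total.

8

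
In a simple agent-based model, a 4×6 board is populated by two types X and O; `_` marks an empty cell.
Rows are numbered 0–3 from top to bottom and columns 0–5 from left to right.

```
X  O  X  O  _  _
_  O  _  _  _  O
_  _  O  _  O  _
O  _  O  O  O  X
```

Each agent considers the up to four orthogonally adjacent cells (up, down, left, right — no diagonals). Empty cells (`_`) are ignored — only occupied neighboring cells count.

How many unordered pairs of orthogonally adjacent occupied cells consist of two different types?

4

Scan each occupied cell's neighbors to the right and below so each pair is counted once.
From row 0: 3 unlike of 4 pairs (running 3/4).
From row 2: 0 unlike of 2 pairs (running 3/6).
From row 3: 1 unlike of 3 pairs (running 4/9).
Total adjacent occupied pairs: 9; unlike-type pairs: 4.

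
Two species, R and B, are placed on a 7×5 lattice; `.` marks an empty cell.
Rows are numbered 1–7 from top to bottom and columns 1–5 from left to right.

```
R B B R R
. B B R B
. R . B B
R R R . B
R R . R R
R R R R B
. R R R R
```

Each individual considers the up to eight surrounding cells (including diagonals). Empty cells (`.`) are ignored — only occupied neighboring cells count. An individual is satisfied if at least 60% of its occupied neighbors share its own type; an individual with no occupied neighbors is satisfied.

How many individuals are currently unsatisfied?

8

Row 1: (1,1)R 0/2 ✗ · (1,2)B 3/4 ✓ · (1,3)B 3/5 ✓ · (1,4)R 2/5 ✗ · (1,5)R 2/3 ✓
Row 2: (2,2)B 3/5 ✓ · (2,3)B 4/7 ✗ · (2,4)R 2/7 ✗ · (2,5)B 2/5 ✗
Row 3: (3,2)R 3/5 ✓ · (3,4)B 4/6 ✓ · (3,5)B 3/4 ✓
Row 4: (4,1)R 4/4 ✓ · (4,2)R 5/5 ✓ · (4,3)R 4/5 ✓ · (4,5)B 2/4 ✗
Row 5: (5,1)R 5/5 ✓ · (5,2)R 7/7 ✓ · (5,4)R 4/6 ✓ · (5,5)R 2/4 ✗
Row 6: (6,1)R 4/4 ✓ · (6,2)R 6/6 ✓ · (6,3)R 7/7 ✓ · (6,4)R 6/7 ✓ · (6,5)B 0/5 ✗
Row 7: (7,2)R 4/4 ✓ · (7,3)R 5/5 ✓ · (7,4)R 4/5 ✓ · (7,5)R 2/3 ✓
Unsatisfied: (1,1), (1,4), (2,3), (2,4), (2,5), (4,5), (5,5), (6,5) — 8 in total.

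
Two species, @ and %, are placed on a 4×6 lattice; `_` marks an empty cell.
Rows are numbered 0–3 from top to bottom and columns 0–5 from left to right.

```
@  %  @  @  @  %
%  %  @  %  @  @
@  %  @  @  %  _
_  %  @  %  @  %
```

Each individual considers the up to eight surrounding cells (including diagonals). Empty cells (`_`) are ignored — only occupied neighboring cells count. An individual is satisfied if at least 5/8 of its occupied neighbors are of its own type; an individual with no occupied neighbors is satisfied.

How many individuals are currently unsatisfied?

20

(0,0)@ 0/3 not
(0,1)% 2/5 not
(0,2)@ 2/5 not
(0,3)@ 4/5 satisfied
(0,4)@ 3/5 not
(0,5)% 0/3 not
(1,0)% 3/5 not
(1,1)% 3/8 not
(1,2)@ 4/8 not
(1,3)% 1/8 not
(1,4)@ 4/7 not
(1,5)@ 2/4 not
(2,0)@ 0/4 not
(2,1)% 3/7 not
(2,2)@ 3/8 not
(2,3)@ 5/8 satisfied
(2,4)% 3/7 not
(3,1)% 1/4 not
(3,2)@ 2/5 not
(3,3)% 1/5 not
(3,4)@ 1/4 not
(3,5)% 1/2 not
Unsatisfied: (0,0), (0,1), (0,2), (0,4), (0,5), (1,0), (1,1), (1,2), (1,3), (1,4), (1,5), (2,0), (2,1), (2,2), (2,4), (3,1), (3,2), (3,3), (3,4), (3,5) — 20 in total.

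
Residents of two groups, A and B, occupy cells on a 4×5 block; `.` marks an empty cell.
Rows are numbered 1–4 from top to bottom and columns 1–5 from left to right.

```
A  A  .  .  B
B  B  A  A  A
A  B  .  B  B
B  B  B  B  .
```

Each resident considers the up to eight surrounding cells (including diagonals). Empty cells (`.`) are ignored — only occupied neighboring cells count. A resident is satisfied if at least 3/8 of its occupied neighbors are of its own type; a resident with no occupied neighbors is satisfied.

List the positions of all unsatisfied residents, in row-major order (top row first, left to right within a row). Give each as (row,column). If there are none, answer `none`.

Row 1: (1,1)A 1/3 not · (1,2)A 2/4 satisfied · (1,5)B 0/2 not
Row 2: (2,1)B 2/5 satisfied · (2,2)B 2/6 not · (2,3)A 2/5 satisfied · (2,4)A 2/5 satisfied · (2,5)A 1/4 not
Row 3: (3,1)A 0/5 not · (3,2)B 5/7 satisfied · (3,4)B 3/6 satisfied · (3,5)B 2/4 satisfied
Row 4: (4,1)B 2/3 satisfied · (4,2)B 3/4 satisfied · (4,3)B 4/4 satisfied · (4,4)B 3/3 satisfied

(1,1), (1,5), (2,2), (2,5), (3,1)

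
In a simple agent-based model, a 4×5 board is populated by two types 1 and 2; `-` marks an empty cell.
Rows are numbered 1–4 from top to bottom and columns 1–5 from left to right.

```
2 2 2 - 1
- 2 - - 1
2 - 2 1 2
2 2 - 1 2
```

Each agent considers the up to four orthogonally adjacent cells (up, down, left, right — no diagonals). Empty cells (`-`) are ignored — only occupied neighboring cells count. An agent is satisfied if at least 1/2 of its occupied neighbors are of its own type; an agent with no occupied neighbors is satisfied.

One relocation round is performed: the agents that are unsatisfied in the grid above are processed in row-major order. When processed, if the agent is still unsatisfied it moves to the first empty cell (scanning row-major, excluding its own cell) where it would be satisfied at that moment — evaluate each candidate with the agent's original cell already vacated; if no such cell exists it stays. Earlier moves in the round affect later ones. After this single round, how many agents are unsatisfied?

1

Initially unsatisfied (in order): (3,3), (3,4), (3,5).
  (3,3) → (1,4).
  (3,4): now satisfied by earlier moves; stays.
  (3,5) → (2,1).
Resulting grid:
2 2 2 2 1
2 2 - - 1
2 - - 1 -
2 2 - 1 2
Unsatisfied now: (4,5).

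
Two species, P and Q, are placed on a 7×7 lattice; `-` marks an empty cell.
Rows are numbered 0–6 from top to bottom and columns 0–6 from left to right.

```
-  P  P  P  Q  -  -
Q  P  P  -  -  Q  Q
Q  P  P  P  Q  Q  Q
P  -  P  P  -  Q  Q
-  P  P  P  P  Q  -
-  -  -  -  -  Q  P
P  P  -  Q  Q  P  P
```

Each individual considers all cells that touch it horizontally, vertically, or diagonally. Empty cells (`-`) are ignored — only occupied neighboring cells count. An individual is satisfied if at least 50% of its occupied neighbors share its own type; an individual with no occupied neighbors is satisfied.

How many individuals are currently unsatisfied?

Row 0: (0,1)P 3/4 satisfied · (0,2)P 4/4 satisfied · (0,3)P 2/3 satisfied · (0,4)Q 1/2 satisfied
Row 1: (1,0)Q 1/4 not · (1,1)P 5/7 satisfied · (1,2)P 7/7 satisfied · (1,5)Q 5/5 satisfied · (1,6)Q 3/3 satisfied
Row 2: (2,0)Q 1/4 not · (2,1)P 5/7 satisfied · (2,2)P 6/6 satisfied · (2,3)P 4/5 satisfied · (2,4)Q 3/5 satisfied · (2,5)Q 6/6 satisfied · (2,6)Q 5/5 satisfied
Row 3: (3,0)P 2/3 satisfied · (3,2)P 7/7 satisfied · (3,3)P 6/7 satisfied · (3,5)Q 5/6 satisfied · (3,6)Q 4/4 satisfied
Row 4: (4,1)P 3/3 satisfied · (4,2)P 4/4 satisfied · (4,3)P 4/4 satisfied · (4,4)P 2/5 not · (4,5)Q 3/5 satisfied
Row 5: (5,5)Q 2/6 not · (5,6)P 2/4 satisfied
Row 6: (6,0)P 1/1 satisfied · (6,1)P 1/1 satisfied · (6,3)Q 1/1 satisfied · (6,4)Q 2/3 satisfied · (6,5)P 2/4 satisfied · (6,6)P 2/3 satisfied
Unsatisfied: (1,0), (2,0), (4,4), (5,5) — 4 in total.

4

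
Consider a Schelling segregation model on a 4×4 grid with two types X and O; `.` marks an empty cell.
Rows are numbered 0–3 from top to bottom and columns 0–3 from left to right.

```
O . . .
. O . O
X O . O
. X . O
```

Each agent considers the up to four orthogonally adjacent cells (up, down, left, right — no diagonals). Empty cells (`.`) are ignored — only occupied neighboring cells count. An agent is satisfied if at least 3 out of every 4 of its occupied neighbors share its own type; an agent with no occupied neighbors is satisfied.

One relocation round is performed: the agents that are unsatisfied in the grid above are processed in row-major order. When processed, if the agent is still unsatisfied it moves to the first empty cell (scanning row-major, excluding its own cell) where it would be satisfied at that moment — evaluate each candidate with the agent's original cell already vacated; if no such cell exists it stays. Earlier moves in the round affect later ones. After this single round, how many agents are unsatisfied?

0

Initially unsatisfied (in order): (2,0), (2,1), (3,1).
  (2,0) → (0,2).
  (2,1) → (1,0).
  (3,1): now satisfied by earlier moves; stays.
Resulting grid:
O . X .
O O . O
. . . O
. X . O
All satisfied now.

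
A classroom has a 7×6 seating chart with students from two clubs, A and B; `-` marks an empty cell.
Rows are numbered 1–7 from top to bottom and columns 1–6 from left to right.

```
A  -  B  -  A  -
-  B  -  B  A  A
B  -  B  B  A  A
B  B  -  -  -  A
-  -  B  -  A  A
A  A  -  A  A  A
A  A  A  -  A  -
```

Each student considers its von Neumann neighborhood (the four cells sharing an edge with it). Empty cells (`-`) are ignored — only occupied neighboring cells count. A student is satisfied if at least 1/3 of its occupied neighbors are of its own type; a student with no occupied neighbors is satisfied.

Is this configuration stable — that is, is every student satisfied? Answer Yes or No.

Yes

(1,1)A 0/0 satisfied
(1,3)B 0/0 satisfied
(1,5)A 1/1 satisfied
(2,2)B 0/0 satisfied
(2,4)B 1/2 satisfied
(2,5)A 3/4 satisfied
(2,6)A 2/2 satisfied
(3,1)B 1/1 satisfied
(3,3)B 1/1 satisfied
(3,4)B 2/3 satisfied
(3,5)A 2/3 satisfied
(3,6)A 3/3 satisfied
(4,1)B 2/2 satisfied
(4,2)B 1/1 satisfied
(4,6)A 2/2 satisfied
(5,3)B 0/0 satisfied
(5,5)A 2/2 satisfied
(5,6)A 3/3 satisfied
(6,1)A 2/2 satisfied
(6,2)A 2/2 satisfied
(6,4)A 1/1 satisfied
(6,5)A 4/4 satisfied
(6,6)A 2/2 satisfied
(7,1)A 2/2 satisfied
(7,2)A 3/3 satisfied
(7,3)A 1/1 satisfied
(7,5)A 1/1 satisfied
All meet the threshold, so the configuration is stable.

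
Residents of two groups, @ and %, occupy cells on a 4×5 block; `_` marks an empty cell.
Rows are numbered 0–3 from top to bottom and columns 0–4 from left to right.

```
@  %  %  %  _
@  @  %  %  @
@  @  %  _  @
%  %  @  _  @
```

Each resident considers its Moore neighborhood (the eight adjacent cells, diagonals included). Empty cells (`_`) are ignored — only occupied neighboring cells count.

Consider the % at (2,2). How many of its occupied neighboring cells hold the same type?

3

Occupied neighbors of (2,2): (1,1)=@, (1,2)=%, (1,3)=%, (2,1)=@, (3,1)=%, (3,2)=@.
Same type (%): 3 of 6.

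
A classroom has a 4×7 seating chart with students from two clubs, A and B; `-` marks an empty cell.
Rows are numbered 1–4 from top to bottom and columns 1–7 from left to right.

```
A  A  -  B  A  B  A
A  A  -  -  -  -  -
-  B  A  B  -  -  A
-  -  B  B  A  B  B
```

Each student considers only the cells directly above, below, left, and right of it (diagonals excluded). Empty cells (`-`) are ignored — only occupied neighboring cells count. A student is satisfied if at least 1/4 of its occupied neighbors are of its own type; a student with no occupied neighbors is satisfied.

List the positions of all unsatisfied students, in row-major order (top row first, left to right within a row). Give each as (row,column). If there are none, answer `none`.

(1,1)A 2/2 ok
(1,2)A 2/2 ok
(1,4)B 0/1 unhappy
(1,5)A 0/2 unhappy
(1,6)B 0/2 unhappy
(1,7)A 0/1 unhappy
(2,1)A 2/2 ok
(2,2)A 2/3 ok
(3,2)B 0/2 unhappy
(3,3)A 0/3 unhappy
(3,4)B 1/2 ok
(3,7)A 0/1 unhappy
(4,3)B 1/2 ok
(4,4)B 2/3 ok
(4,5)A 0/2 unhappy
(4,6)B 1/2 ok
(4,7)B 1/2 ok

(1,4), (1,5), (1,6), (1,7), (3,2), (3,3), (3,7), (4,5)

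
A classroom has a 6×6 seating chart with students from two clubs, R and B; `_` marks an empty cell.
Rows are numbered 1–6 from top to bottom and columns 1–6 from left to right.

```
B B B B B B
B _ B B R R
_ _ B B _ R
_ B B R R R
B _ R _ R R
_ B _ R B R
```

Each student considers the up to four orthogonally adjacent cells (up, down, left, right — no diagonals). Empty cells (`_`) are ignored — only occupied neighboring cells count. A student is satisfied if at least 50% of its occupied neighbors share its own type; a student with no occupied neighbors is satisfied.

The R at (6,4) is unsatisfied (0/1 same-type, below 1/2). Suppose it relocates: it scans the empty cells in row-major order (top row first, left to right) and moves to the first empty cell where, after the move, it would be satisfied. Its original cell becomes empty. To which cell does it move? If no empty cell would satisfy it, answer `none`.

(3,5)

Vacating (6,4). Empty cells in order:
  (2,2): 0/3 same-type → still unsatisfied.
  (3,1): 0/1 same-type → still unsatisfied.
  (3,2): 0/2 same-type → still unsatisfied.
  (3,5): 3/4 same-type → satisfied — stop here.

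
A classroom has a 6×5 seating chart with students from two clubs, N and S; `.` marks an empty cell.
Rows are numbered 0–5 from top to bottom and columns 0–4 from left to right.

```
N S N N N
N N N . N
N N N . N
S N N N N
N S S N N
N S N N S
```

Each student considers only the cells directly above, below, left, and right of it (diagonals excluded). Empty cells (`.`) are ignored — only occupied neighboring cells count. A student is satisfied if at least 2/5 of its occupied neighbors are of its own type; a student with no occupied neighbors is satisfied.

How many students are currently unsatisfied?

7

(0,0)N 1/2 ok
(0,1)S 0/3 unhappy
(0,2)N 2/3 ok
(0,3)N 2/2 ok
(0,4)N 2/2 ok
(1,0)N 3/3 ok
(1,1)N 3/4 ok
(1,2)N 3/3 ok
(1,4)N 2/2 ok
(2,0)N 2/3 ok
(2,1)N 4/4 ok
(2,2)N 3/3 ok
(2,4)N 2/2 ok
(3,0)S 0/3 unhappy
(3,1)N 2/4 ok
(3,2)N 3/4 ok
(3,3)N 3/3 ok
(3,4)N 3/3 ok
(4,0)N 1/3 unhappy
(4,1)S 2/4 ok
(4,2)S 1/4 unhappy
(4,3)N 3/4 ok
(4,4)N 2/3 ok
(5,0)N 1/2 ok
(5,1)S 1/3 unhappy
(5,2)N 1/3 unhappy
(5,3)N 2/3 ok
(5,4)S 0/2 unhappy
Unsatisfied: (0,1), (3,0), (4,0), (4,2), (5,1), (5,2), (5,4) — 7 in total.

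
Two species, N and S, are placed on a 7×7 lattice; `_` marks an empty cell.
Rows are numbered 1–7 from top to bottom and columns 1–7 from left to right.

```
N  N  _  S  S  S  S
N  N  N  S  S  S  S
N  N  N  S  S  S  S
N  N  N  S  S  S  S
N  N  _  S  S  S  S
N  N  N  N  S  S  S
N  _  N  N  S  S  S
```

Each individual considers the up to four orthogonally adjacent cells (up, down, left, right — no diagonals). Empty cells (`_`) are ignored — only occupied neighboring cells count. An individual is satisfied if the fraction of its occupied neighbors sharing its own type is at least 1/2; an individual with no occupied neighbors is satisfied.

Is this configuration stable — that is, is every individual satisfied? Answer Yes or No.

(1,1)N 2/2 satisfied
(1,2)N 2/2 satisfied
(1,4)S 2/2 satisfied
(1,5)S 3/3 satisfied
(1,6)S 3/3 satisfied
(1,7)S 2/2 satisfied
(2,1)N 3/3 satisfied
(2,2)N 4/4 satisfied
(2,3)N 2/3 satisfied
(2,4)S 3/4 satisfied
(2,5)S 4/4 satisfied
(2,6)S 4/4 satisfied
(2,7)S 3/3 satisfied
(3,1)N 3/3 satisfied
(3,2)N 4/4 satisfied
(3,3)N 3/4 satisfied
(3,4)S 3/4 satisfied
(3,5)S 4/4 satisfied
(3,6)S 4/4 satisfied
(3,7)S 3/3 satisfied
(4,1)N 3/3 satisfied
(4,2)N 4/4 satisfied
(4,3)N 2/3 satisfied
(4,4)S 3/4 satisfied
(4,5)S 4/4 satisfied
(4,6)S 4/4 satisfied
(4,7)S 3/3 satisfied
(5,1)N 3/3 satisfied
(5,2)N 3/3 satisfied
(5,4)S 2/3 satisfied
(5,5)S 4/4 satisfied
(5,6)S 4/4 satisfied
(5,7)S 3/3 satisfied
(6,1)N 3/3 satisfied
(6,2)N 3/3 satisfied
(6,3)N 3/3 satisfied
(6,4)N 2/4 satisfied
(6,5)S 3/4 satisfied
(6,6)S 4/4 satisfied
(6,7)S 3/3 satisfied
(7,1)N 1/1 satisfied
(7,3)N 2/2 satisfied
(7,4)N 2/3 satisfied
(7,5)S 2/3 satisfied
(7,6)S 3/3 satisfied
(7,7)S 2/2 satisfied
All meet the threshold, so the configuration is stable.

Yes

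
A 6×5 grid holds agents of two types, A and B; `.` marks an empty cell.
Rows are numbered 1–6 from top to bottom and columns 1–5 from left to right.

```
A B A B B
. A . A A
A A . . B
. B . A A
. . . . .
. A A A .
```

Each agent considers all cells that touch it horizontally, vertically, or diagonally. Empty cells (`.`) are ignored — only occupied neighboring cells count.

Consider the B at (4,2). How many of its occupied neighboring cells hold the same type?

0

Occupied neighbors of (4,2): (3,1)=A, (3,2)=A.
Same type (B): 0 of 2.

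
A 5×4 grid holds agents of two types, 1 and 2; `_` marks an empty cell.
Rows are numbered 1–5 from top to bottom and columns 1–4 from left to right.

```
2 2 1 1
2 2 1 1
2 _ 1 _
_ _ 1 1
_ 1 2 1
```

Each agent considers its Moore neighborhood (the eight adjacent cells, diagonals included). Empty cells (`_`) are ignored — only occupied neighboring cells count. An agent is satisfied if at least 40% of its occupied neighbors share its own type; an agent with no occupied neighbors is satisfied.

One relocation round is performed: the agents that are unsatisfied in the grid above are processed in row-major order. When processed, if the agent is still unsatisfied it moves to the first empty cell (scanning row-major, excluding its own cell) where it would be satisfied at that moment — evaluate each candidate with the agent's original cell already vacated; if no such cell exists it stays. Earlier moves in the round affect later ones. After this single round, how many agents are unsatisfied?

Initially unsatisfied (in order): (5,3).
  (5,3) → (3,2).
Resulting grid:
2 2 1 1
2 2 1 1
2 2 1 _
_ _ 1 1
_ 1 _ 1
All satisfied now.

0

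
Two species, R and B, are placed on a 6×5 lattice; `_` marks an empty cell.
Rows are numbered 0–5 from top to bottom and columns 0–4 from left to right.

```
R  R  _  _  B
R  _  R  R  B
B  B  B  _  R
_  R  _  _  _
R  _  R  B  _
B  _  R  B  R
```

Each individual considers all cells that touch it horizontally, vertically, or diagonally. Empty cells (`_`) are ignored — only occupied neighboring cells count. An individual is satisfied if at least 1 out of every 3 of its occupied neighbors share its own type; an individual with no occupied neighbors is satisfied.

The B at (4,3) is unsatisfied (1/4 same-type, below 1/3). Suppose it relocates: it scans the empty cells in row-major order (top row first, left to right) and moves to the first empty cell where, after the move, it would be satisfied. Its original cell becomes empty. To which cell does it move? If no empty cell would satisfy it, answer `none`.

Vacating (4,3). Empty cells in order:
  (0,2): 0/3 same-type → still unsatisfied.
  (0,3): 2/4 same-type → satisfied — stop here.

(0,3)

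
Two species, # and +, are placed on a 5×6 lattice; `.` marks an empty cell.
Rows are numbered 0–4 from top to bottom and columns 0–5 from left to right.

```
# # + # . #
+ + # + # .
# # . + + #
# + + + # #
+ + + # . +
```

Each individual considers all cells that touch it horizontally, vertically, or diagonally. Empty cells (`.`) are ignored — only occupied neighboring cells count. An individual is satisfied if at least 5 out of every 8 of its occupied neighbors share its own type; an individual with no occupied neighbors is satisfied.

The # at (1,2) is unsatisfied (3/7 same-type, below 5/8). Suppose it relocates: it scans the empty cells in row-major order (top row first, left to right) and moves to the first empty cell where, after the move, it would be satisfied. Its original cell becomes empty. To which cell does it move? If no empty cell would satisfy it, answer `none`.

Vacating (1,2). Empty cells in order:
  (0,4): 3/4 same-type → satisfied — stop here.

(0,4)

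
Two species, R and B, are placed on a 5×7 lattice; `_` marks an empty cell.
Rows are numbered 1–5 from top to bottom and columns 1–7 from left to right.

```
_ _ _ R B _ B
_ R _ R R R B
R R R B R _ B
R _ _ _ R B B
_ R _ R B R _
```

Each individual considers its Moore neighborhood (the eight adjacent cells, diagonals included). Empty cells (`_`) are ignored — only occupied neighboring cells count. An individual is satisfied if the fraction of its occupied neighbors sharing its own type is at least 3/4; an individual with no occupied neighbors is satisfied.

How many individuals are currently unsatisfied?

Row 1: (1,4)R 2/3 ✗ · (1,5)B 0/4 ✗ · (1,7)B 1/2 ✗
Row 2: (2,2)R 3/3 ✓ · (2,4)R 4/6 ✗ · (2,5)R 4/6 ✗ · (2,6)R 2/6 ✗ · (2,7)B 2/3 ✗
Row 3: (3,1)R 3/3 ✓ · (3,2)R 4/4 ✓ · (3,3)R 3/4 ✓ · (3,4)B 0/5 ✗ · (3,5)R 4/6 ✗ · (3,7)B 3/4 ✓
Row 4: (4,1)R 3/3 ✓ · (4,5)R 3/6 ✗ · (4,6)B 3/6 ✗ · (4,7)B 2/3 ✗
Row 5: (5,2)R 1/1 ✓ · (5,4)R 1/2 ✗ · (5,5)B 1/4 ✗ · (5,6)R 1/4 ✗
Unsatisfied: (1,4), (1,5), (1,7), (2,4), (2,5), (2,6), (2,7), (3,4), (3,5), (4,5), (4,6), (4,7), (5,4), (5,5), (5,6) — 15 in total.

15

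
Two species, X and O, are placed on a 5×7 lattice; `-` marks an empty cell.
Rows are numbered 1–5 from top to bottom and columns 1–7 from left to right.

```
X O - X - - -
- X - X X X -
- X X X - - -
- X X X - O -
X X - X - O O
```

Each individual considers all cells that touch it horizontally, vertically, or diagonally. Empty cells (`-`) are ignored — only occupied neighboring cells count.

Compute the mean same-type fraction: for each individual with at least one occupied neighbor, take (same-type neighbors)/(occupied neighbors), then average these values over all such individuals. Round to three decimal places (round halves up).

0.908

Row 1: (1,1)X 1/2 · (1,2)O 0/2 · (1,4)X 2/2
Row 2: (2,2)X 3/4 · (2,4)X 4/4 · (2,5)X 4/4 · (2,6)X 1/1
Row 3: (3,2)X 4/4 · (3,3)X 7/7 · (3,4)X 5/5
Row 4: (4,2)X 5/5 · (4,3)X 7/7 · (4,4)X 4/4 · (4,6)O 2/2
Row 5: (5,1)X 2/2 · (5,2)X 3/3 · (5,4)X 2/2 · (5,6)O 2/2 · (5,7)O 2/2
Sum over 19 individuals: 1/2 + 0/2 + 2/2 + 3/4 + 4/4 + 4/4 + 1/1 + 4/4 + 7/7 + 5/5 + 5/5 + 7/7 + 4/4 + 2/2 + 2/2 + 3/3 + 2/2 + 2/2 + 2/2 = 69/4; mean = 69/4 ÷ 19 = 69/76 = 0.907894… → 0.908.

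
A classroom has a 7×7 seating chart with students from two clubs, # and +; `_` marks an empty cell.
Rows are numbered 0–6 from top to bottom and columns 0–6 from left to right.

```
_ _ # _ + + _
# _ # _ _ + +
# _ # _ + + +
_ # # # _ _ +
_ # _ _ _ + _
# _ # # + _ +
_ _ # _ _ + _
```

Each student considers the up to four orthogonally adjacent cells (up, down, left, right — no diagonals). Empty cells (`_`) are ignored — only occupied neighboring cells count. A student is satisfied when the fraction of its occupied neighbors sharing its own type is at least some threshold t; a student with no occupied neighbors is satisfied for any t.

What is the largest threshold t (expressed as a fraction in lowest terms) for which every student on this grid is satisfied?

(0,2)# 1/1
(0,4)+ 1/1
(0,5)+ 2/2
(1,0)# 1/1
(1,2)# 2/2
(1,5)+ 3/3
(1,6)+ 2/2
(2,0)# 1/1
(2,2)# 2/2
(2,4)+ 1/1
(2,5)+ 3/3
(2,6)+ 3/3
(3,1)# 2/2
(3,2)# 3/3
(3,3)# 1/1
(3,6)+ 1/1
(4,1)# 1/1
(4,5)+ — no occupied neighbors
(5,0)# — no occupied neighbors
(5,2)# 2/2
(5,3)# 1/2
(5,4)+ 0/1
(5,6)+ — no occupied neighbors
(6,2)# 1/1
(6,5)+ — no occupied neighbors
The smallest same-type fraction is 0/1 at (5,4), which reduces to 0/1. Any threshold above that leaves this student unsatisfied.

0/1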